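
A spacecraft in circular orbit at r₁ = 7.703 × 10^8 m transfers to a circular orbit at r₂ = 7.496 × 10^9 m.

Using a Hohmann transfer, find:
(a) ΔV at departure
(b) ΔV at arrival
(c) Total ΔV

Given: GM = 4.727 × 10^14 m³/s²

Transfer semi-major axis: a_t = (r₁ + r₂)/2 = (7.703e+08 + 7.496e+09)/2 = 4.13315e+09 m.
Circular speeds: v₁ = √(GM/r₁) = 783.363 m/s, v₂ = √(GM/r₂) = 251.118 m/s.
Transfer speeds (vis-viva v² = GM(2/r − 1/a_t)): v₁ᵗ = 1054.96 m/s, v₂ᵗ = 108.41 m/s.
(a) ΔV₁ = |v₁ᵗ − v₁| ≈ 271.6 m/s = 271.6 m/s.
(b) ΔV₂ = |v₂ − v₂ᵗ| ≈ 142.7 m/s = 142.7 m/s.
(c) ΔV_total = ΔV₁ + ΔV₂ ≈ 414.3 m/s = 414.3 m/s.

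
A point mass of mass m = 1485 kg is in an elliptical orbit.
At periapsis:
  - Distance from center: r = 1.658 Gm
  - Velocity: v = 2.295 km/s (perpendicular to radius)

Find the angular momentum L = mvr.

Convert to SI: r = 1.658 Gm = 1.658e+09 m; v = 2.295 km/s = 2295 m/s.
Since v is perpendicular to r, L = m · v · r.
L = 1485 · 2295 · 1.658e+09 kg·m²/s ≈ 5.651e+15 kg·m²/s.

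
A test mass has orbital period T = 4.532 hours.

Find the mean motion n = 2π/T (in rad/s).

Convert to SI: T = 4.532 hours = 16315.2 s.
n = 2π / T.
n = 2π / 16315.2 s ≈ 0.0003851 rad/s.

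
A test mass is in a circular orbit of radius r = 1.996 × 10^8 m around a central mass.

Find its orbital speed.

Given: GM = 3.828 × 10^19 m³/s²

For a circular orbit, gravity supplies the centripetal force, so v = √(GM / r).
v = √(3.828e+19 / 1.996e+08) m/s ≈ 4.379e+05 m/s = 437.9 km/s.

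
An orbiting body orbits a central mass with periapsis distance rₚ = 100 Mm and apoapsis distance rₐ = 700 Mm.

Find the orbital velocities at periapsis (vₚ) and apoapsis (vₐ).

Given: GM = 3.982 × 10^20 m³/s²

Convert to SI: rₚ = 100 Mm = 1e+08 m; rₐ = 700 Mm = 7e+08 m.
Use the vis-viva equation v² = GM(2/r − 1/a) with a = (rₚ + rₐ)/2 = (1e+08 + 7e+08)/2 = 4e+08 m.
vₚ = √(GM · (2/rₚ − 1/a)) = √(3.982e+20 · (2/1e+08 − 1/4e+08)) m/s ≈ 2.64e+06 m/s = 2640 km/s.
vₐ = √(GM · (2/rₐ − 1/a)) = √(3.982e+20 · (2/7e+08 − 1/4e+08)) m/s ≈ 3.771e+05 m/s = 377.1 km/s.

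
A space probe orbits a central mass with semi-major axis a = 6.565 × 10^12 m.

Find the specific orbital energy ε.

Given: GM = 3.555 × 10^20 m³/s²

ε = −GM / (2a).
ε = −3.555e+20 / (2 · 6.565e+12) J/kg ≈ -2.708e+07 J/kg = -27.08 MJ/kg.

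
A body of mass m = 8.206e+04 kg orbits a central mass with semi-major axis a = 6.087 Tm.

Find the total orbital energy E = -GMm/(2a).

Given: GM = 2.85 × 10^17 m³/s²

Convert to SI: a = 6.087 Tm = 6.087e+12 m.
E = −GMm / (2a).
E = −2.85e+17 · 8.206e+04 / (2 · 6.087e+12) J ≈ -1.921e+09 J = -1.921 GJ.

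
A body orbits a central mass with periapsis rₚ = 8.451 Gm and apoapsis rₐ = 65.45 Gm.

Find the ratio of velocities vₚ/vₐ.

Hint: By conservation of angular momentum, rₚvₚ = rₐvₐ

Convert to SI: rₚ = 8.451 Gm = 8.451e+09 m; rₐ = 65.45 Gm = 6.545e+10 m.
Conservation of angular momentum gives rₚvₚ = rₐvₐ, so vₚ/vₐ = rₐ/rₚ.
vₚ/vₐ = 6.545e+10 / 8.451e+09 ≈ 7.745.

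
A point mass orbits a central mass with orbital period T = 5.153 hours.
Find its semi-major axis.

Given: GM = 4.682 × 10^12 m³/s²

Convert to SI: T = 5.153 hours = 18550.8 s.
Invert Kepler's third law: a = (GM · T² / (4π²))^(1/3).
Substituting T = 18550.8 s and GM = 4.682e+12 m³/s²:
a = (4.682e+12 · (18550.8)² / (4π²))^(1/3) m
a ≈ 3.443e+06 m = 3.443 × 10^6 m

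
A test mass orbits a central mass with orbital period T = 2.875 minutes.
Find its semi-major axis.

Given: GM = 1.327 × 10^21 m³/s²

Convert to SI: T = 2.875 minutes = 172.5 s.
Invert Kepler's third law: a = (GM · T² / (4π²))^(1/3).
Substituting T = 172.5 s and GM = 1.327e+21 m³/s²:
a = (1.327e+21 · (172.5)² / (4π²))^(1/3) m
a ≈ 1e+08 m = 100 Mm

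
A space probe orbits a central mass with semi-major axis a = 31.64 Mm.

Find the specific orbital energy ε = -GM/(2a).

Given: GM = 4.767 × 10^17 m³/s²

Convert to SI: a = 31.64 Mm = 3.164e+07 m.
ε = −GM / (2a).
ε = −4.767e+17 / (2 · 3.164e+07) J/kg ≈ -7.533e+09 J/kg = -7.533 GJ/kg.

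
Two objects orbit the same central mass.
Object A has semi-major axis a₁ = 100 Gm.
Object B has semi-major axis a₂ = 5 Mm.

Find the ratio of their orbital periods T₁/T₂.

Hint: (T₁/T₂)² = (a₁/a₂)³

Convert to SI: a₁ = 100 Gm = 1e+11 m; a₂ = 5 Mm = 5e+06 m.
From Kepler's third law, (T₁/T₂)² = (a₁/a₂)³, so T₁/T₂ = (a₁/a₂)^(3/2).
a₁/a₂ = 1e+11 / 5e+06 = 20000.
T₁/T₂ = (20000)^(3/2) ≈ 2.828e+06.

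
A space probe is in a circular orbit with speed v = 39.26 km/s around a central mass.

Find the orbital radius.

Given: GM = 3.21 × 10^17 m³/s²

Convert to SI: v = 39.26 km/s = 39260 m/s.
For a circular orbit, v² = GM / r, so r = GM / v².
r = 3.21e+17 / (39260)² m ≈ 2.083e+08 m = 2.083 × 10^8 m.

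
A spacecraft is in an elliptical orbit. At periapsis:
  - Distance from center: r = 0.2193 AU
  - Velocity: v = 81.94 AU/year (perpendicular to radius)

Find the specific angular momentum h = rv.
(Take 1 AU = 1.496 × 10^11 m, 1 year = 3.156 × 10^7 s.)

Convert to SI: r = 0.2193 AU = 3.28073e+10 m; v = 81.94 AU/year = 388410 m/s.
With v perpendicular to r, h = r · v.
h = 3.28073e+10 · 388410 m²/s ≈ 1.274e+16 m²/s.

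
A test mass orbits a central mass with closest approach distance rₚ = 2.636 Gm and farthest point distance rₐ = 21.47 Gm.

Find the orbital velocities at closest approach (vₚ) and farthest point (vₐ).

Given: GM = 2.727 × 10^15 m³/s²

Convert to SI: rₚ = 2.636 Gm = 2.636e+09 m; rₐ = 21.47 Gm = 2.147e+10 m.
Use the vis-viva equation v² = GM(2/r − 1/a) with a = (rₚ + rₐ)/2 = (2.636e+09 + 2.147e+10)/2 = 1.2053e+10 m.
vₚ = √(GM · (2/rₚ − 1/a)) = √(2.727e+15 · (2/2.636e+09 − 1/1.2053e+10)) m/s ≈ 1357 m/s = 1.357 km/s.
vₐ = √(GM · (2/rₐ − 1/a)) = √(2.727e+15 · (2/2.147e+10 − 1/1.2053e+10)) m/s ≈ 166.7 m/s = 166.7 m/s.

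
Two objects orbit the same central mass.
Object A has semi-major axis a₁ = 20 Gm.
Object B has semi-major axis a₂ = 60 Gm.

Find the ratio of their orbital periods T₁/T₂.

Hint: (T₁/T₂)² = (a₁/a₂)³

Convert to SI: a₁ = 20 Gm = 2e+10 m; a₂ = 60 Gm = 6e+10 m.
From Kepler's third law, (T₁/T₂)² = (a₁/a₂)³, so T₁/T₂ = (a₁/a₂)^(3/2).
a₁/a₂ = 2e+10 / 6e+10 = 0.333333.
T₁/T₂ = (0.333333)^(3/2) ≈ 0.1925.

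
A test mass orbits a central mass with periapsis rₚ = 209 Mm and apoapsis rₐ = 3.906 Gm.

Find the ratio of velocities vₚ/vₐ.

Convert to SI: rₚ = 209 Mm = 2.09e+08 m; rₐ = 3.906 Gm = 3.906e+09 m.
Conservation of angular momentum gives rₚvₚ = rₐvₐ, so vₚ/vₐ = rₐ/rₚ.
vₚ/vₐ = 3.906e+09 / 2.09e+08 ≈ 18.69.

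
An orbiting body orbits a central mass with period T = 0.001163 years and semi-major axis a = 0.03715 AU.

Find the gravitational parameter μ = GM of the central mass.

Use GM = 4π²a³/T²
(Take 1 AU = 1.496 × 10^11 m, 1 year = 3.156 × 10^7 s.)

Convert to SI: T = 0.001163 years = 36704.3 s; a = 0.03715 AU = 5.55764e+09 m.
GM = 4π² · a³ / T².
GM = 4π² · (5.55764e+09)³ / (36704.3)² m³/s² ≈ 5.03e+21 m³/s² = 5.03 × 10^21 m³/s².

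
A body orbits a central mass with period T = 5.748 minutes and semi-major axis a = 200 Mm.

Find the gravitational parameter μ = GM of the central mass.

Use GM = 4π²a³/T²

Convert to SI: T = 5.748 minutes = 344.88 s; a = 200 Mm = 2e+08 m.
GM = 4π² · a³ / T².
GM = 4π² · (2e+08)³ / (344.88)² m³/s² ≈ 2.655e+21 m³/s² = 2.655 × 10^21 m³/s².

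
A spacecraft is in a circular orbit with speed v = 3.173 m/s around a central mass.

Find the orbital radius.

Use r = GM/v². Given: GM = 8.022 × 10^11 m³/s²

For a circular orbit, v² = GM / r, so r = GM / v².
r = 8.022e+11 / (3.173)² m ≈ 7.968e+10 m = 7.968 × 10^10 m.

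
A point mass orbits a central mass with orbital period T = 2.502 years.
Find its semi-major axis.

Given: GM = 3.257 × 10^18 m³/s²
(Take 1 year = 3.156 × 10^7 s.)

Convert to SI: T = 2.502 years = 7.89631e+07 s.
Invert Kepler's third law: a = (GM · T² / (4π²))^(1/3).
Substituting T = 7.89631e+07 s and GM = 3.257e+18 m³/s²:
a = (3.257e+18 · (7.89631e+07)² / (4π²))^(1/3) m
a ≈ 8.013e+10 m = 80.13 Gm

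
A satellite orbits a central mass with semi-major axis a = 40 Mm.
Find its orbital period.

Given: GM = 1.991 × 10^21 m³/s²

Convert to SI: a = 40 Mm = 4e+07 m.
Kepler's third law: T = 2π √(a³ / GM).
Substituting a = 4e+07 m and GM = 1.991e+21 m³/s²:
T = 2π √((4e+07)³ / 1.991e+21) s
T ≈ 35.62 s = 35.62 seconds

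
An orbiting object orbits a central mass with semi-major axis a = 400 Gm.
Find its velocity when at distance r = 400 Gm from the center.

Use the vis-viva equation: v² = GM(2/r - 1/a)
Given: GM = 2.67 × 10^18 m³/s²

Convert to SI: a = 400 Gm = 4e+11 m; r = 400 Gm = 4e+11 m.
Vis-viva: v = √(GM · (2/r − 1/a)).
2/r − 1/a = 2/4e+11 − 1/4e+11 = 2.5e-12 m⁻¹.
v = √(2.67e+18 · 2.5e-12) m/s ≈ 2584 m/s = 2.584 km/s.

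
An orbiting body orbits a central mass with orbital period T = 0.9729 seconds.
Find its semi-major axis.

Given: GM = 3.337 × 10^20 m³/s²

Invert Kepler's third law: a = (GM · T² / (4π²))^(1/3).
Substituting T = 0.9729 s and GM = 3.337e+20 m³/s²:
a = (3.337e+20 · (0.9729)² / (4π²))^(1/3) m
a ≈ 2e+06 m = 2 Mm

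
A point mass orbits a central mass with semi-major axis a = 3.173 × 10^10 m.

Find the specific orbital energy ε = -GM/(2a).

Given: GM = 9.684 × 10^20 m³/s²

ε = −GM / (2a).
ε = −9.684e+20 / (2 · 3.173e+10) J/kg ≈ -1.526e+10 J/kg = -15.26 GJ/kg.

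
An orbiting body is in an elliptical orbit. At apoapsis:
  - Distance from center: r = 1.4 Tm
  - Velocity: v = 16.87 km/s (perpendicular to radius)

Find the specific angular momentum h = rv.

Convert to SI: r = 1.4 Tm = 1.4e+12 m; v = 16.87 km/s = 16870 m/s.
With v perpendicular to r, h = r · v.
h = 1.4e+12 · 16870 m²/s ≈ 2.362e+16 m²/s.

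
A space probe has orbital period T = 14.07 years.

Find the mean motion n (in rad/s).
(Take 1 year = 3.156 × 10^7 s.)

Convert to SI: T = 14.07 years = 4.44049e+08 s.
n = 2π / T.
n = 2π / 4.44049e+08 s ≈ 1.415e-08 rad/s.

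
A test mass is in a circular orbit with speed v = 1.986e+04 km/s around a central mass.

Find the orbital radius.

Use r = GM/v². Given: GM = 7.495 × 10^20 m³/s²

Convert to SI: v = 1.986e+04 km/s = 1.986e+07 m/s.
For a circular orbit, v² = GM / r, so r = GM / v².
r = 7.495e+20 / (1.986e+07)² m ≈ 1.9e+06 m = 1.9 × 10^6 m.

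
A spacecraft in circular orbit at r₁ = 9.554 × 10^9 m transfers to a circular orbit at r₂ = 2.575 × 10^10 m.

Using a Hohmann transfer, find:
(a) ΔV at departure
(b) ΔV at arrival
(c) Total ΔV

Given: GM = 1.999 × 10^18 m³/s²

Transfer semi-major axis: a_t = (r₁ + r₂)/2 = (9.554e+09 + 2.575e+10)/2 = 1.7652e+10 m.
Circular speeds: v₁ = √(GM/r₁) = 14464.8 m/s, v₂ = √(GM/r₂) = 8810.85 m/s.
Transfer speeds (vis-viva v² = GM(2/r − 1/a_t)): v₁ᵗ = 17470.5 m/s, v₂ᵗ = 6482.07 m/s.
(a) ΔV₁ = |v₁ᵗ − v₁| ≈ 3006 m/s = 3.006 km/s.
(b) ΔV₂ = |v₂ − v₂ᵗ| ≈ 2329 m/s = 2.329 km/s.
(c) ΔV_total = ΔV₁ + ΔV₂ ≈ 5334 m/s = 5.334 km/s.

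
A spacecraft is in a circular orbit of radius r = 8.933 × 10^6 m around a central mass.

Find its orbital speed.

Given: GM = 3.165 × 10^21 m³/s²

For a circular orbit, gravity supplies the centripetal force, so v = √(GM / r).
v = √(3.165e+21 / 8.933e+06) m/s ≈ 1.882e+07 m/s = 1.882e+04 km/s.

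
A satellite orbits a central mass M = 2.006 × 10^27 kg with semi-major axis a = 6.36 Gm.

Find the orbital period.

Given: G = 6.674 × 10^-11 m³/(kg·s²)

Convert to SI: a = 6.36 Gm = 6.36e+09 m.
GM = G · M = 6.674e-11 · 2.006e+27 = 1.3388e+17 m³/s².
Kepler's third law: T = 2π √(a³ / GM).
Substituting a = 6.36e+09 m and GM = 1.3388e+17 m³/s²:
T = 2π √((6.36e+09)³ / 1.3388e+17) s
T ≈ 8.71e+06 s = 100.8 days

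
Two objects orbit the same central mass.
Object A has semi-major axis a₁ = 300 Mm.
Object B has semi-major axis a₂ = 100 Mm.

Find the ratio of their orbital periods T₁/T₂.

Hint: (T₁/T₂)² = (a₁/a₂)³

Convert to SI: a₁ = 300 Mm = 3e+08 m; a₂ = 100 Mm = 1e+08 m.
From Kepler's third law, (T₁/T₂)² = (a₁/a₂)³, so T₁/T₂ = (a₁/a₂)^(3/2).
a₁/a₂ = 3e+08 / 1e+08 = 3.
T₁/T₂ = (3)^(3/2) ≈ 5.196.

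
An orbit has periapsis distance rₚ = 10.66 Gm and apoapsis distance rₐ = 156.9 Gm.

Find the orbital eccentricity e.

Convert to SI: rₚ = 10.66 Gm = 1.066e+10 m; rₐ = 156.9 Gm = 1.569e+11 m.
e = (rₐ − rₚ) / (rₐ + rₚ).
e = (1.569e+11 − 1.066e+10) / (1.569e+11 + 1.066e+10) = 1.4624e+11 / 1.6756e+11 ≈ 0.8728.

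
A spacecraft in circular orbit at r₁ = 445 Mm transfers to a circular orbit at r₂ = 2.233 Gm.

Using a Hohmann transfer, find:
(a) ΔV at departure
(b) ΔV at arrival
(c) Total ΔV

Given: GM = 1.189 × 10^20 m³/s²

Convert to SI: r₁ = 445 Mm = 4.45e+08 m; r₂ = 2.233 Gm = 2.233e+09 m.
Transfer semi-major axis: a_t = (r₁ + r₂)/2 = (4.45e+08 + 2.233e+09)/2 = 1.339e+09 m.
Circular speeds: v₁ = √(GM/r₁) = 516905 m/s, v₂ = √(GM/r₂) = 230753 m/s.
Transfer speeds (vis-viva v² = GM(2/r − 1/a_t)): v₁ᵗ = 667521 m/s, v₂ᵗ = 133026 m/s.
(a) ΔV₁ = |v₁ᵗ − v₁| ≈ 1.506e+05 m/s = 150.6 km/s.
(b) ΔV₂ = |v₂ − v₂ᵗ| ≈ 9.773e+04 m/s = 97.73 km/s.
(c) ΔV_total = ΔV₁ + ΔV₂ ≈ 2.483e+05 m/s = 248.3 km/s.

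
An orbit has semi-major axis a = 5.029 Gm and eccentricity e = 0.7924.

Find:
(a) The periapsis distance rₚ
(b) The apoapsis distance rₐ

Convert to SI: a = 5.029 Gm = 5.029e+09 m.
(a) rₚ = a(1 − e) = 5.029e+09 · (1 − 0.7924) = 5.029e+09 · 0.2076 ≈ 1.044e+09 m = 1.044 Gm.
(b) rₐ = a(1 + e) = 5.029e+09 · (1 + 0.7924) = 5.029e+09 · 1.7924 ≈ 9.014e+09 m = 9.014 Gm.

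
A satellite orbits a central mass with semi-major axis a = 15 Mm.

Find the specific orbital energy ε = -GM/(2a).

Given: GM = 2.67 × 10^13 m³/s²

Convert to SI: a = 15 Mm = 1.5e+07 m.
ε = −GM / (2a).
ε = −2.67e+13 / (2 · 1.5e+07) J/kg ≈ -8.9e+05 J/kg = -890 kJ/kg.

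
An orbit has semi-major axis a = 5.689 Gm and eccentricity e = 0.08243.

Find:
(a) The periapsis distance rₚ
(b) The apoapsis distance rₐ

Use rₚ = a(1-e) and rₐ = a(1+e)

Convert to SI: a = 5.689 Gm = 5.689e+09 m.
(a) rₚ = a(1 − e) = 5.689e+09 · (1 − 0.08243) = 5.689e+09 · 0.91757 ≈ 5.22e+09 m = 5.22 Gm.
(b) rₐ = a(1 + e) = 5.689e+09 · (1 + 0.08243) = 5.689e+09 · 1.08243 ≈ 6.158e+09 m = 6.158 Gm.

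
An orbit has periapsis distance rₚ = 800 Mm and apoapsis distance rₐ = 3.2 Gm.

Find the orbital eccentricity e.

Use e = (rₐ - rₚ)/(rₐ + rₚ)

Convert to SI: rₚ = 800 Mm = 8e+08 m; rₐ = 3.2 Gm = 3.2e+09 m.
e = (rₐ − rₚ) / (rₐ + rₚ).
e = (3.2e+09 − 8e+08) / (3.2e+09 + 8e+08) = 2.4e+09 / 4e+09 ≈ 0.6.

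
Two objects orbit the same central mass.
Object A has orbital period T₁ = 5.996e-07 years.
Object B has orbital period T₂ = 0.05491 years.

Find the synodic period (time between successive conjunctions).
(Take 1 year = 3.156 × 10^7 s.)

Convert to SI: T₁ = 5.996e-07 years = 18.9234 s; T₂ = 0.05491 years = 1.73296e+06 s.
T_syn = |T₁ · T₂ / (T₁ − T₂)|.
T_syn = |18.9234 · 1.73296e+06 / (18.9234 − 1.73296e+06)| s ≈ 18.92 s = 5.996e-07 years.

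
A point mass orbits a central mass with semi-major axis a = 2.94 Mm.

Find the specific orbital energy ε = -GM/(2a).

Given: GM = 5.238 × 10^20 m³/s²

Convert to SI: a = 2.94 Mm = 2.94e+06 m.
ε = −GM / (2a).
ε = −5.238e+20 / (2 · 2.94e+06) J/kg ≈ -8.908e+13 J/kg = -8.908e+04 GJ/kg.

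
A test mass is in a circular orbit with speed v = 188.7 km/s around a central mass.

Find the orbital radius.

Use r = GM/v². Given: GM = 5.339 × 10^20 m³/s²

Convert to SI: v = 188.7 km/s = 188700 m/s.
For a circular orbit, v² = GM / r, so r = GM / v².
r = 5.339e+20 / (188700)² m ≈ 1.499e+10 m = 14.99 Gm.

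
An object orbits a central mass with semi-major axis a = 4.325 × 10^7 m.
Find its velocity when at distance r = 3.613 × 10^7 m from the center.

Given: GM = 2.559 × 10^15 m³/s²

Vis-viva: v = √(GM · (2/r − 1/a)).
2/r − 1/a = 2/3.613e+07 − 1/4.325e+07 = 3.22343e-08 m⁻¹.
v = √(2.559e+15 · 3.22343e-08) m/s ≈ 9082 m/s = 9.082 km/s.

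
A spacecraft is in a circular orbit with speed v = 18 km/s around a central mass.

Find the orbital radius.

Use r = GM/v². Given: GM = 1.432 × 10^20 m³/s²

Convert to SI: v = 18 km/s = 18000 m/s.
For a circular orbit, v² = GM / r, so r = GM / v².
r = 1.432e+20 / (18000)² m ≈ 4.42e+11 m = 442 Gm.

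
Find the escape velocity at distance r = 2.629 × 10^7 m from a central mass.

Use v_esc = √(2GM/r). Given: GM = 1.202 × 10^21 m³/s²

Escape velocity comes from setting total energy to zero: ½v² − GM/r = 0 ⇒ v_esc = √(2GM / r).
v_esc = √(2 · 1.202e+21 / 2.629e+07) m/s ≈ 9.563e+06 m/s = 9563 km/s.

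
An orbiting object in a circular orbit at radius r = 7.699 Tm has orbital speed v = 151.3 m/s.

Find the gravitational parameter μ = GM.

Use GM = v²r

Convert to SI: r = 7.699 Tm = 7.699e+12 m.
For a circular orbit v² = GM/r, so GM = v² · r.
GM = (151.3)² · 7.699e+12 m³/s² ≈ 1.762e+17 m³/s² = 1.762 × 10^17 m³/s².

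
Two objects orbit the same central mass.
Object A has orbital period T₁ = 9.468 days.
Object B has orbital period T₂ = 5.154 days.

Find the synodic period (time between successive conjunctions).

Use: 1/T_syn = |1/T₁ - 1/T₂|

Convert to SI: T₁ = 9.468 days = 818035 s; T₂ = 5.154 days = 445306 s.
T_syn = |T₁ · T₂ / (T₁ − T₂)|.
T_syn = |818035 · 445306 / (818035 − 445306)| s ≈ 9.773e+05 s = 11.31 days.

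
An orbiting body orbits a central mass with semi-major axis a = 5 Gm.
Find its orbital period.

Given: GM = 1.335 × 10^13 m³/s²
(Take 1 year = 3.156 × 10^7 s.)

Convert to SI: a = 5 Gm = 5e+09 m.
Kepler's third law: T = 2π √(a³ / GM).
Substituting a = 5e+09 m and GM = 1.335e+13 m³/s²:
T = 2π √((5e+09)³ / 1.335e+13) s
T ≈ 6.08e+08 s = 19.26 years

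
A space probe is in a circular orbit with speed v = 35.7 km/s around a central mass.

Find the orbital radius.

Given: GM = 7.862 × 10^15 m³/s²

Convert to SI: v = 35.7 km/s = 35700 m/s.
For a circular orbit, v² = GM / r, so r = GM / v².
r = 7.862e+15 / (35700)² m ≈ 6.169e+06 m = 6.169 Mm.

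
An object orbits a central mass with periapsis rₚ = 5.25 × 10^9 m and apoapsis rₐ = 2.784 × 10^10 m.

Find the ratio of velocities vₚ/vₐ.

Conservation of angular momentum gives rₚvₚ = rₐvₐ, so vₚ/vₐ = rₐ/rₚ.
vₚ/vₐ = 2.784e+10 / 5.25e+09 ≈ 5.303.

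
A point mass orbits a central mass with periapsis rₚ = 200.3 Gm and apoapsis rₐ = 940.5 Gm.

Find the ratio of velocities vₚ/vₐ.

Convert to SI: rₚ = 200.3 Gm = 2.003e+11 m; rₐ = 940.5 Gm = 9.405e+11 m.
Conservation of angular momentum gives rₚvₚ = rₐvₐ, so vₚ/vₐ = rₐ/rₚ.
vₚ/vₐ = 9.405e+11 / 2.003e+11 ≈ 4.695.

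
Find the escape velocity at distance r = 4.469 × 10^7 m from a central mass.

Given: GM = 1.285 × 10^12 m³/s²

Escape velocity comes from setting total energy to zero: ½v² − GM/r = 0 ⇒ v_esc = √(2GM / r).
v_esc = √(2 · 1.285e+12 / 4.469e+07) m/s ≈ 239.8 m/s = 239.8 m/s.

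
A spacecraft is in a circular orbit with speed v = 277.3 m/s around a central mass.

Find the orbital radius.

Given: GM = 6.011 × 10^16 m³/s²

For a circular orbit, v² = GM / r, so r = GM / v².
r = 6.011e+16 / (277.3)² m ≈ 7.817e+11 m = 781.7 Gm.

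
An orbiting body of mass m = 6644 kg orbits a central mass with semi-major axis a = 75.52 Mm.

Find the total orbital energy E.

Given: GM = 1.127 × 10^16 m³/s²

Convert to SI: a = 75.52 Mm = 7.552e+07 m.
E = −GMm / (2a).
E = −1.127e+16 · 6644 / (2 · 7.552e+07) J ≈ -4.957e+11 J = -495.7 GJ.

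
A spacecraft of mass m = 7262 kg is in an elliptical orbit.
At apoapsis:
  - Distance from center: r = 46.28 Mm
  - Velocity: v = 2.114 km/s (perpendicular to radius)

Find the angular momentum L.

Convert to SI: r = 46.28 Mm = 4.628e+07 m; v = 2.114 km/s = 2114 m/s.
Since v is perpendicular to r, L = m · v · r.
L = 7262 · 2114 · 4.628e+07 kg·m²/s ≈ 7.105e+14 kg·m²/s.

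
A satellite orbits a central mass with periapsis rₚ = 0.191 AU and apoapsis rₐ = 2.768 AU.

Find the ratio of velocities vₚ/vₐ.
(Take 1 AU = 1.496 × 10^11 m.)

Convert to SI: rₚ = 0.191 AU = 2.85736e+10 m; rₐ = 2.768 AU = 4.14093e+11 m.
Conservation of angular momentum gives rₚvₚ = rₐvₐ, so vₚ/vₐ = rₐ/rₚ.
vₚ/vₐ = 4.14093e+11 / 2.85736e+10 ≈ 14.49.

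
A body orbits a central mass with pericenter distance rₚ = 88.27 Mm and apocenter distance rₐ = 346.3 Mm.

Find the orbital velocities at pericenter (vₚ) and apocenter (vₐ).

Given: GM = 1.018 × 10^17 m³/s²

Convert to SI: rₚ = 88.27 Mm = 8.827e+07 m; rₐ = 346.3 Mm = 3.463e+08 m.
Use the vis-viva equation v² = GM(2/r − 1/a) with a = (rₚ + rₐ)/2 = (8.827e+07 + 3.463e+08)/2 = 2.17285e+08 m.
vₚ = √(GM · (2/rₚ − 1/a)) = √(1.018e+17 · (2/8.827e+07 − 1/2.17285e+08)) m/s ≈ 4.287e+04 m/s = 42.87 km/s.
vₐ = √(GM · (2/rₐ − 1/a)) = √(1.018e+17 · (2/3.463e+08 − 1/2.17285e+08)) m/s ≈ 1.093e+04 m/s = 10.93 km/s.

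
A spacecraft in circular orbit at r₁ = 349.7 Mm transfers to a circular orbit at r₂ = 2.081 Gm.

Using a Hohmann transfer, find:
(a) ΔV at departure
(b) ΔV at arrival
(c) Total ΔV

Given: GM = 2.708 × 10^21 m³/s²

Convert to SI: r₁ = 349.7 Mm = 3.497e+08 m; r₂ = 2.081 Gm = 2.081e+09 m.
Transfer semi-major axis: a_t = (r₁ + r₂)/2 = (3.497e+08 + 2.081e+09)/2 = 1.21535e+09 m.
Circular speeds: v₁ = √(GM/r₁) = 2.78276e+06 m/s, v₂ = √(GM/r₂) = 1.14074e+06 m/s.
Transfer speeds (vis-viva v² = GM(2/r − 1/a_t)): v₁ᵗ = 3.64135e+06 m/s, v₂ᵗ = 611907 m/s.
(a) ΔV₁ = |v₁ᵗ − v₁| ≈ 8.586e+05 m/s = 858.6 km/s.
(b) ΔV₂ = |v₂ − v₂ᵗ| ≈ 5.288e+05 m/s = 528.8 km/s.
(c) ΔV_total = ΔV₁ + ΔV₂ ≈ 1.387e+06 m/s = 1387 km/s.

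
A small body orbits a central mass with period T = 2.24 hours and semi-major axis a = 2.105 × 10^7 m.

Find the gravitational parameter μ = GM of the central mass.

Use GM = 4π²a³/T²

Convert to SI: T = 2.24 hours = 8064 s.
GM = 4π² · a³ / T².
GM = 4π² · (2.105e+07)³ / (8064)² m³/s² ≈ 5.663e+15 m³/s² = 5.663 × 10^15 m³/s².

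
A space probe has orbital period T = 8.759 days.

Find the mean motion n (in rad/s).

Convert to SI: T = 8.759 days = 756778 s.
n = 2π / T.
n = 2π / 756778 s ≈ 8.303e-06 rad/s.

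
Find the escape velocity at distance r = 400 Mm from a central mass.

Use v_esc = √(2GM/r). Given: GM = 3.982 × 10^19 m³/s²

Convert to SI: r = 400 Mm = 4e+08 m.
Escape velocity comes from setting total energy to zero: ½v² − GM/r = 0 ⇒ v_esc = √(2GM / r).
v_esc = √(2 · 3.982e+19 / 4e+08) m/s ≈ 4.462e+05 m/s = 446.2 km/s.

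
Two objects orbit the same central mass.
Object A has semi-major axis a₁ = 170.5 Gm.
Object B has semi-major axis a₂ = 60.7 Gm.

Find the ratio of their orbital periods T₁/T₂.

Convert to SI: a₁ = 170.5 Gm = 1.705e+11 m; a₂ = 60.7 Gm = 6.07e+10 m.
From Kepler's third law, (T₁/T₂)² = (a₁/a₂)³, so T₁/T₂ = (a₁/a₂)^(3/2).
a₁/a₂ = 1.705e+11 / 6.07e+10 = 2.8089.
T₁/T₂ = (2.8089)^(3/2) ≈ 4.708.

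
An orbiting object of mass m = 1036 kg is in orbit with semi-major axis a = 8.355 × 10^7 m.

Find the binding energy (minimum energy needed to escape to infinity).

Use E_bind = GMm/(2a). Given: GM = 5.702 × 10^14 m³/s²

Total orbital energy is E = −GMm/(2a); binding energy is E_bind = −E = GMm/(2a).
E_bind = 5.702e+14 · 1036 / (2 · 8.355e+07) J ≈ 3.535e+09 J = 3.535 GJ.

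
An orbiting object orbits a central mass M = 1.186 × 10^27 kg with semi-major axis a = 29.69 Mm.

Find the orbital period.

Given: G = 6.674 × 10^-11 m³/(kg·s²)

Convert to SI: a = 29.69 Mm = 2.969e+07 m.
GM = G · M = 6.674e-11 · 1.186e+27 = 7.91536e+16 m³/s².
Kepler's third law: T = 2π √(a³ / GM).
Substituting a = 2.969e+07 m and GM = 7.91536e+16 m³/s²:
T = 2π √((2.969e+07)³ / 7.91536e+16) s
T ≈ 3613 s = 1.004 hours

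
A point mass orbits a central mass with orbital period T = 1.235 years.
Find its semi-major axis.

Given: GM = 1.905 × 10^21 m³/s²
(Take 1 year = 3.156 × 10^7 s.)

Convert to SI: T = 1.235 years = 3.89766e+07 s.
Invert Kepler's third law: a = (GM · T² / (4π²))^(1/3).
Substituting T = 3.89766e+07 s and GM = 1.905e+21 m³/s²:
a = (1.905e+21 · (3.89766e+07)² / (4π²))^(1/3) m
a ≈ 4.185e+11 m = 418.5 Gm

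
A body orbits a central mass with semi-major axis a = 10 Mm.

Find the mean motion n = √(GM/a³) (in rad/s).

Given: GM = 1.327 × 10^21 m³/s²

Convert to SI: a = 10 Mm = 1e+07 m.
n = √(GM / a³).
n = √(1.327e+21 / (1e+07)³) rad/s ≈ 1.152 rad/s.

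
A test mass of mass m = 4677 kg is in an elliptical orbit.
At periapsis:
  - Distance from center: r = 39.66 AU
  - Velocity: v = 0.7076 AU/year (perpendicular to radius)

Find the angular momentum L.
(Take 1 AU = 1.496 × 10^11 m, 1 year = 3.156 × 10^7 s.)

Convert to SI: r = 39.66 AU = 5.93314e+12 m; v = 0.7076 AU/year = 3354.15 m/s.
Since v is perpendicular to r, L = m · v · r.
L = 4677 · 3354.15 · 5.93314e+12 kg·m²/s ≈ 9.308e+19 kg·m²/s.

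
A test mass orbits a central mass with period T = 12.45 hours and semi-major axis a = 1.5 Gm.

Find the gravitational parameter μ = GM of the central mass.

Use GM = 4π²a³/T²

Convert to SI: T = 12.45 hours = 44820 s; a = 1.5 Gm = 1.5e+09 m.
GM = 4π² · a³ / T².
GM = 4π² · (1.5e+09)³ / (44820)² m³/s² ≈ 6.633e+19 m³/s² = 6.633 × 10^19 m³/s².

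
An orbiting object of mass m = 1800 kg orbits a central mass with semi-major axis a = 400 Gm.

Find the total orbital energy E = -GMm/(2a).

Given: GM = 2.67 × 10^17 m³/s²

Convert to SI: a = 400 Gm = 4e+11 m.
E = −GMm / (2a).
E = −2.67e+17 · 1800 / (2 · 4e+11) J ≈ -6.008e+08 J = -600.8 MJ.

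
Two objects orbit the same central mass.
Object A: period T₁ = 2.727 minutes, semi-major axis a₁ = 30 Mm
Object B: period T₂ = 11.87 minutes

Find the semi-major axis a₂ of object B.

Convert to SI: T₁ = 2.727 minutes = 163.62 s; a₁ = 30 Mm = 3e+07 m; T₂ = 11.87 minutes = 712.2 s.
Kepler's third law: (T₁/T₂)² = (a₁/a₂)³ ⇒ a₂ = a₁ · (T₂/T₁)^(2/3).
T₂/T₁ = 712.2 / 163.62 = 4.35277.
a₂ = 3e+07 · (4.35277)^(2/3) m ≈ 7.998e+07 m = 79.98 Mm.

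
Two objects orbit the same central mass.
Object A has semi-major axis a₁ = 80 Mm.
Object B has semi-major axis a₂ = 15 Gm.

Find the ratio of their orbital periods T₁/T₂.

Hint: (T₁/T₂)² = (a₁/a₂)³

Convert to SI: a₁ = 80 Mm = 8e+07 m; a₂ = 15 Gm = 1.5e+10 m.
From Kepler's third law, (T₁/T₂)² = (a₁/a₂)³, so T₁/T₂ = (a₁/a₂)^(3/2).
a₁/a₂ = 8e+07 / 1.5e+10 = 0.00533333.
T₁/T₂ = (0.00533333)^(3/2) ≈ 0.0003895.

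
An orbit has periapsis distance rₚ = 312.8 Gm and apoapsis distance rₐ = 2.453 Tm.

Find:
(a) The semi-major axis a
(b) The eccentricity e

Convert to SI: rₚ = 312.8 Gm = 3.128e+11 m; rₐ = 2.453 Tm = 2.453e+12 m.
(a) a = (rₚ + rₐ) / 2 = (3.128e+11 + 2.453e+12) / 2 ≈ 1.383e+12 m = 1.383 Tm.
(b) e = (rₐ − rₚ) / (rₐ + rₚ) = (2.453e+12 − 3.128e+11) / (2.453e+12 + 3.128e+11) ≈ 0.7738.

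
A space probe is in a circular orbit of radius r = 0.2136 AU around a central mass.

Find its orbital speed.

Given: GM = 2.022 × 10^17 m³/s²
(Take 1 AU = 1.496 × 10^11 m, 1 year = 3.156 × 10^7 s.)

Convert to SI: r = 0.2136 AU = 3.19546e+10 m.
For a circular orbit, gravity supplies the centripetal force, so v = √(GM / r).
v = √(2.022e+17 / 3.19546e+10) m/s ≈ 2515 m/s = 0.5307 AU/year.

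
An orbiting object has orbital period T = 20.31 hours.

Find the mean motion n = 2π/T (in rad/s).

Convert to SI: T = 20.31 hours = 73116 s.
n = 2π / T.
n = 2π / 73116 s ≈ 8.593e-05 rad/s.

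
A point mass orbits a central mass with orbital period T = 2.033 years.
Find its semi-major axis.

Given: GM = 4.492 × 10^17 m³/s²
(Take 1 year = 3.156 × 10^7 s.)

Convert to SI: T = 2.033 years = 6.41615e+07 s.
Invert Kepler's third law: a = (GM · T² / (4π²))^(1/3).
Substituting T = 6.41615e+07 s and GM = 4.492e+17 m³/s²:
a = (4.492e+17 · (6.41615e+07)² / (4π²))^(1/3) m
a ≈ 3.605e+10 m = 36.05 Gm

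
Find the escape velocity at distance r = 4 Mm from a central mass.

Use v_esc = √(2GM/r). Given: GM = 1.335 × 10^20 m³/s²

Convert to SI: r = 4 Mm = 4e+06 m.
Escape velocity comes from setting total energy to zero: ½v² − GM/r = 0 ⇒ v_esc = √(2GM / r).
v_esc = √(2 · 1.335e+20 / 4e+06) m/s ≈ 8.17e+06 m/s = 8170 km/s.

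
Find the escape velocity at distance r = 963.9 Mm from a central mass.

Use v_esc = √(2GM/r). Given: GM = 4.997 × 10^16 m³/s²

Convert to SI: r = 963.9 Mm = 9.639e+08 m.
Escape velocity comes from setting total energy to zero: ½v² − GM/r = 0 ⇒ v_esc = √(2GM / r).
v_esc = √(2 · 4.997e+16 / 9.639e+08) m/s ≈ 1.018e+04 m/s = 10.18 km/s.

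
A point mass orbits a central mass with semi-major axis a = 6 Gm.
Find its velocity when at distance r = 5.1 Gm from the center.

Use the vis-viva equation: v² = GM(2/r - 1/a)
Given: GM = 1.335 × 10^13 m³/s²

Convert to SI: a = 6 Gm = 6e+09 m; r = 5.1 Gm = 5.1e+09 m.
Vis-viva: v = √(GM · (2/r − 1/a)).
2/r − 1/a = 2/5.1e+09 − 1/6e+09 = 2.2549e-10 m⁻¹.
v = √(1.335e+13 · 2.2549e-10) m/s ≈ 54.87 m/s = 54.87 m/s.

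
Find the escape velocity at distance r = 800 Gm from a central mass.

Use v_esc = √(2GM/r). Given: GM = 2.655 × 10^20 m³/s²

Convert to SI: r = 800 Gm = 8e+11 m.
Escape velocity comes from setting total energy to zero: ½v² − GM/r = 0 ⇒ v_esc = √(2GM / r).
v_esc = √(2 · 2.655e+20 / 8e+11) m/s ≈ 2.576e+04 m/s = 25.76 km/s.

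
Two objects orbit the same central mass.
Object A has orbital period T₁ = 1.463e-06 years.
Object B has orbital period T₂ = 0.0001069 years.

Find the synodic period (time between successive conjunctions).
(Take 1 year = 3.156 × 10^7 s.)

Convert to SI: T₁ = 1.463e-06 years = 46.1723 s; T₂ = 0.0001069 years = 3373.76 s.
T_syn = |T₁ · T₂ / (T₁ − T₂)|.
T_syn = |46.1723 · 3373.76 / (46.1723 − 3373.76)| s ≈ 46.81 s = 1.483e-06 years.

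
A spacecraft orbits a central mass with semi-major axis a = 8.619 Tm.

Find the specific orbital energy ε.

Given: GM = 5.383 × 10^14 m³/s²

Convert to SI: a = 8.619 Tm = 8.619e+12 m.
ε = −GM / (2a).
ε = −5.383e+14 / (2 · 8.619e+12) J/kg ≈ -31.23 J/kg = -31.23 J/kg.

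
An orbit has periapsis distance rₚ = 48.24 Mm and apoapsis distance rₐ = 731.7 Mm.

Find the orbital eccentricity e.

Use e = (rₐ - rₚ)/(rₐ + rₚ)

Convert to SI: rₚ = 48.24 Mm = 4.824e+07 m; rₐ = 731.7 Mm = 7.317e+08 m.
e = (rₐ − rₚ) / (rₐ + rₚ).
e = (7.317e+08 − 4.824e+07) / (7.317e+08 + 4.824e+07) = 6.8346e+08 / 7.7994e+08 ≈ 0.8763.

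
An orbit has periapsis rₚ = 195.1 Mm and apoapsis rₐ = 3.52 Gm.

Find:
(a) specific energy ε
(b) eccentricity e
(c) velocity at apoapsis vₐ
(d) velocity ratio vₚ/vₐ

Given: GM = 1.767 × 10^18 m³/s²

Convert to SI: rₚ = 195.1 Mm = 1.951e+08 m; rₐ = 3.52 Gm = 3.52e+09 m.
(a) With a = (rₚ + rₐ)/2 = 1.85755e+09 m, ε = −GM/(2a) = −1.767e+18/(2 · 1.85755e+09) J/kg ≈ -4.756e+08 J/kg
(b) e = (rₐ − rₚ)/(rₐ + rₚ) = (3.52e+09 − 1.951e+08)/(3.52e+09 + 1.951e+08) ≈ 0.895
(c) With a = (rₚ + rₐ)/2 = 1.85755e+09 m, vₐ = √(GM (2/rₐ − 1/a)) = √(1.767e+18 · (2/3.52e+09 − 1/1.85755e+09)) m/s ≈ 7261 m/s
(d) Conservation of angular momentum (rₚvₚ = rₐvₐ) gives vₚ/vₐ = rₐ/rₚ = 3.52e+09/1.951e+08 ≈ 18.04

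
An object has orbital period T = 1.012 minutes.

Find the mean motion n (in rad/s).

Convert to SI: T = 1.012 minutes = 60.72 s.
n = 2π / T.
n = 2π / 60.72 s ≈ 0.1035 rad/s.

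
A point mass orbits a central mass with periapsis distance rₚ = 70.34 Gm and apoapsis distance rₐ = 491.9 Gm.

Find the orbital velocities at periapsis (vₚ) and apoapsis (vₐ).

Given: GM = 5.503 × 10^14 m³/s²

Convert to SI: rₚ = 70.34 Gm = 7.034e+10 m; rₐ = 491.9 Gm = 4.919e+11 m.
Use the vis-viva equation v² = GM(2/r − 1/a) with a = (rₚ + rₐ)/2 = (7.034e+10 + 4.919e+11)/2 = 2.8112e+11 m.
vₚ = √(GM · (2/rₚ − 1/a)) = √(5.503e+14 · (2/7.034e+10 − 1/2.8112e+11)) m/s ≈ 117 m/s = 117 m/s.
vₐ = √(GM · (2/rₐ − 1/a)) = √(5.503e+14 · (2/4.919e+11 − 1/2.8112e+11)) m/s ≈ 16.73 m/s = 16.73 m/s.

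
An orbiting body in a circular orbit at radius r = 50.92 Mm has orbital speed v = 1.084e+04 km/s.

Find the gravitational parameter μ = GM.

Convert to SI: r = 50.92 Mm = 5.092e+07 m; v = 1.084e+04 km/s = 1.084e+07 m/s.
For a circular orbit v² = GM/r, so GM = v² · r.
GM = (1.084e+07)² · 5.092e+07 m³/s² ≈ 5.983e+21 m³/s² = 5.983 × 10^21 m³/s².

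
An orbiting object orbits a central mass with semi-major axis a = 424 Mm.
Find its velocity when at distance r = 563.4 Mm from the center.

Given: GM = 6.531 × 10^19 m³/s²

Convert to SI: a = 424 Mm = 4.24e+08 m; r = 563.4 Mm = 5.634e+08 m.
Vis-viva: v = √(GM · (2/r − 1/a)).
2/r − 1/a = 2/5.634e+08 − 1/4.24e+08 = 1.19139e-09 m⁻¹.
v = √(6.531e+19 · 1.19139e-09) m/s ≈ 2.789e+05 m/s = 278.9 km/s.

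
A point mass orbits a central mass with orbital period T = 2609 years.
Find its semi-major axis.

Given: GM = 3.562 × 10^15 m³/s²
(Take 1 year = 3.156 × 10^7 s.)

Convert to SI: T = 2609 years = 8.234e+10 s.
Invert Kepler's third law: a = (GM · T² / (4π²))^(1/3).
Substituting T = 8.234e+10 s and GM = 3.562e+15 m³/s²:
a = (3.562e+15 · (8.234e+10)² / (4π²))^(1/3) m
a ≈ 8.489e+11 m = 8.489 × 10^11 m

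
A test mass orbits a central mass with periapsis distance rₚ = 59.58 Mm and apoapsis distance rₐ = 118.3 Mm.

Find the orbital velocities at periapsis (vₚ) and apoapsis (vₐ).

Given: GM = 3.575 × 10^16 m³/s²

Convert to SI: rₚ = 59.58 Mm = 5.958e+07 m; rₐ = 118.3 Mm = 1.183e+08 m.
Use the vis-viva equation v² = GM(2/r − 1/a) with a = (rₚ + rₐ)/2 = (5.958e+07 + 1.183e+08)/2 = 8.894e+07 m.
vₚ = √(GM · (2/rₚ − 1/a)) = √(3.575e+16 · (2/5.958e+07 − 1/8.894e+07)) m/s ≈ 2.825e+04 m/s = 28.25 km/s.
vₐ = √(GM · (2/rₐ − 1/a)) = √(3.575e+16 · (2/1.183e+08 − 1/8.894e+07)) m/s ≈ 1.423e+04 m/s = 14.23 km/s.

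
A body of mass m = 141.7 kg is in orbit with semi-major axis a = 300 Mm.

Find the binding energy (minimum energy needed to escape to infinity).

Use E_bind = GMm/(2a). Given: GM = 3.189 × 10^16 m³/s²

Convert to SI: a = 300 Mm = 3e+08 m.
Total orbital energy is E = −GMm/(2a); binding energy is E_bind = −E = GMm/(2a).
E_bind = 3.189e+16 · 141.7 / (2 · 3e+08) J ≈ 7.531e+09 J = 7.531 GJ.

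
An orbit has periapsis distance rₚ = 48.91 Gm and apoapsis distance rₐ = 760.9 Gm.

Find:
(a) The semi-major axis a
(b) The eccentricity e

Convert to SI: rₚ = 48.91 Gm = 4.891e+10 m; rₐ = 760.9 Gm = 7.609e+11 m.
(a) a = (rₚ + rₐ) / 2 = (4.891e+10 + 7.609e+11) / 2 ≈ 4.049e+11 m = 404.9 Gm.
(b) e = (rₐ − rₚ) / (rₐ + rₚ) = (7.609e+11 − 4.891e+10) / (7.609e+11 + 4.891e+10) ≈ 0.8792.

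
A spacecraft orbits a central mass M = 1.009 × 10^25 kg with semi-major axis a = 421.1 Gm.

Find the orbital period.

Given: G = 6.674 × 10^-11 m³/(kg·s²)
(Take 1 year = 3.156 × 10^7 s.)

Convert to SI: a = 421.1 Gm = 4.211e+11 m.
GM = G · M = 6.674e-11 · 1.009e+25 = 6.73407e+14 m³/s².
Kepler's third law: T = 2π √(a³ / GM).
Substituting a = 4.211e+11 m and GM = 6.73407e+14 m³/s²:
T = 2π √((4.211e+11)³ / 6.73407e+14) s
T ≈ 6.616e+10 s = 2096 years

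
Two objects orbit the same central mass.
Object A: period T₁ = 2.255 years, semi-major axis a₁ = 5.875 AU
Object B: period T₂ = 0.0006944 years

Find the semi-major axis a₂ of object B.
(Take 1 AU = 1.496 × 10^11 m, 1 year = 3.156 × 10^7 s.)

Convert to SI: T₁ = 2.255 years = 7.11678e+07 s; a₁ = 5.875 AU = 8.789e+11 m; T₂ = 0.0006944 years = 21915.3 s.
Kepler's third law: (T₁/T₂)² = (a₁/a₂)³ ⇒ a₂ = a₁ · (T₂/T₁)^(2/3).
T₂/T₁ = 21915.3 / 7.11678e+07 = 0.000307938.
a₂ = 8.789e+11 · (0.000307938)^(2/3) m ≈ 4.008e+09 m = 0.02679 AU.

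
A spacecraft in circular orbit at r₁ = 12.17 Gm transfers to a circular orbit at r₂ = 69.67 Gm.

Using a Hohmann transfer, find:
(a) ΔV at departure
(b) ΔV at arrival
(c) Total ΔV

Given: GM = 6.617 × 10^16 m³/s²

Convert to SI: r₁ = 12.17 Gm = 1.217e+10 m; r₂ = 69.67 Gm = 6.967e+10 m.
Transfer semi-major axis: a_t = (r₁ + r₂)/2 = (1.217e+10 + 6.967e+10)/2 = 4.092e+10 m.
Circular speeds: v₁ = √(GM/r₁) = 2331.77 m/s, v₂ = √(GM/r₂) = 974.558 m/s.
Transfer speeds (vis-viva v² = GM(2/r − 1/a_t)): v₁ᵗ = 3042.57 m/s, v₂ᵗ = 531.478 m/s.
(a) ΔV₁ = |v₁ᵗ − v₁| ≈ 710.8 m/s = 710.8 m/s.
(b) ΔV₂ = |v₂ − v₂ᵗ| ≈ 443.1 m/s = 443.1 m/s.
(c) ΔV_total = ΔV₁ + ΔV₂ ≈ 1154 m/s = 1.154 km/s.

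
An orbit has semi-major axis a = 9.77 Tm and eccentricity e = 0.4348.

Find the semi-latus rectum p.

Convert to SI: a = 9.77 Tm = 9.77e+12 m.
p = a (1 − e²).
p = 9.77e+12 · (1 − (0.4348)²) = 9.77e+12 · 0.810949 ≈ 7.923e+12 m = 7.923 Tm.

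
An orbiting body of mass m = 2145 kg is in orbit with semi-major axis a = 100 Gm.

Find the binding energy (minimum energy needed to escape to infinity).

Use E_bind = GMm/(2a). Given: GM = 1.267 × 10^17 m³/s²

Convert to SI: a = 100 Gm = 1e+11 m.
Total orbital energy is E = −GMm/(2a); binding energy is E_bind = −E = GMm/(2a).
E_bind = 1.267e+17 · 2145 / (2 · 1e+11) J ≈ 1.359e+09 J = 1.359 GJ.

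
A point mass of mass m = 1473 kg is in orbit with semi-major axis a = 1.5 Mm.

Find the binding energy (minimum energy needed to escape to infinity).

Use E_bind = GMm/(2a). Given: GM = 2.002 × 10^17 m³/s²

Convert to SI: a = 1.5 Mm = 1.5e+06 m.
Total orbital energy is E = −GMm/(2a); binding energy is E_bind = −E = GMm/(2a).
E_bind = 2.002e+17 · 1473 / (2 · 1.5e+06) J ≈ 9.83e+13 J = 98.3 TJ.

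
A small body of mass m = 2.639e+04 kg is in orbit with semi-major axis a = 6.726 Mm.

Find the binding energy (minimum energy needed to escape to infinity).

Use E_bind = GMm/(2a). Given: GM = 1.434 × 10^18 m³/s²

Convert to SI: a = 6.726 Mm = 6.726e+06 m.
Total orbital energy is E = −GMm/(2a); binding energy is E_bind = −E = GMm/(2a).
E_bind = 1.434e+18 · 2.639e+04 / (2 · 6.726e+06) J ≈ 2.813e+15 J = 2.813 PJ.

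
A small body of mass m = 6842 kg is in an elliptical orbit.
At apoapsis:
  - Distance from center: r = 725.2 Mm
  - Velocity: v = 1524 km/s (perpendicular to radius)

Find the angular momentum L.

Convert to SI: r = 725.2 Mm = 7.252e+08 m; v = 1524 km/s = 1.524e+06 m/s.
Since v is perpendicular to r, L = m · v · r.
L = 6842 · 1.524e+06 · 7.252e+08 kg·m²/s ≈ 7.562e+18 kg·m²/s.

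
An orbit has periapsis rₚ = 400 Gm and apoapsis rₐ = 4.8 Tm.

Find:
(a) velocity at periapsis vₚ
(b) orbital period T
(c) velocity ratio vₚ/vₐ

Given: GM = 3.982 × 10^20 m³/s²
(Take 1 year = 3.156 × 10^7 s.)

Convert to SI: rₚ = 400 Gm = 4e+11 m; rₐ = 4.8 Tm = 4.8e+12 m.
(a) With a = (rₚ + rₐ)/2 = 2.6e+12 m, vₚ = √(GM (2/rₚ − 1/a)) = √(3.982e+20 · (2/4e+11 − 1/2.6e+12)) m/s ≈ 4.287e+04 m/s
(b) With a = (rₚ + rₐ)/2 = 2.6e+12 m, T = 2π √(a³/GM) = 2π √((2.6e+12)³/3.982e+20) s ≈ 1.32e+09 s
(c) Conservation of angular momentum (rₚvₚ = rₐvₐ) gives vₚ/vₐ = rₐ/rₚ = 4.8e+12/4e+11 ≈ 12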